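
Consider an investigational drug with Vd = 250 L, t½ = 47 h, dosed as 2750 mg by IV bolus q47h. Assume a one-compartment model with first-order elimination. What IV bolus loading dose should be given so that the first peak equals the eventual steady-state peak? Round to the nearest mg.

f = (1/2)^(47/47) ≈ 0.500000; accumulation ratio R = 1/(1−f) ≈ 2.00000.
Loading dose to hit Cmax,ss on first dose: D_load = D_maint·R ≈ 2750 × 2.00000 ≈ 5500.00 mg.

5500 mg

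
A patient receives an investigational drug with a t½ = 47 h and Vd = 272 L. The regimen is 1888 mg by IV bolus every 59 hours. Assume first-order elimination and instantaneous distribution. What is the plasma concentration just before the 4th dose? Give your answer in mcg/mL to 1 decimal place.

f = (1/2)^(τ/t½) = (1/2)^(59/47) ≈ 0.4189.
C₀ = D/Vd = 1888/272 ≈ 6.941 mcg/mL.
Before the 4th dose, 3 doses have been given. Superposition: Cmin = C₀·(f + f² + … + f^3).
≈ 6.941 × (0.4189 + 0.1755 + 0.0735) ≈ 6.941 × 0.6679 ≈ 4.636 mcg/mL.

4.6 mcg/mL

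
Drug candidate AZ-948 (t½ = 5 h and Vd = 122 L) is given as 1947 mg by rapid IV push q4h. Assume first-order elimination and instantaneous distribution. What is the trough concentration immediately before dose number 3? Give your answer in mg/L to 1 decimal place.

f = (1/2)^(τ/t½) = (1/2)^(4/5) ≈ 0.5743.
C₀ = D/Vd = 1947/122 ≈ 15.959 mg/L.
Before the 3rd dose, 2 doses have been given. Superposition: Cmin = C₀·(f + f²).
≈ 15.959 × (0.5743 + 0.3298) ≈ 15.959 × 0.9041 ≈ 14.429 mg/L.

14.4 mg/L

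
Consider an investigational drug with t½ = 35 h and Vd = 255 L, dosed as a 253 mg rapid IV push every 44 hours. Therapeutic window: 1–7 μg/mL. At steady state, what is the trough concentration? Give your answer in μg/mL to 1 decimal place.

Over one 44-h interval, 44/35 ≈ 1.2571 half-lives elapse, leaving f ≈ 0.4184 of each dose.
At steady state, accumulation factor R = 1/(1 − e^(−kτ)) ≈ 1.7194.
Each bolus raises the concentration by D/Vd = 253/255 ≈ 0.992 μg/mL.
Steady-state peak Cmax,ss = C₀·R ≈ 0.992 × 1.7194 ≈ 1.706 μg/mL.
Steady-state trough Cmin,ss = Cmax,ss·f ≈ 1.706 × 0.4184 ≈ 0.714 μg/mL.
Trough 0.7 μg/mL vs MEC 1 μg/mL: subtherapeutic.

0.7 μg/mL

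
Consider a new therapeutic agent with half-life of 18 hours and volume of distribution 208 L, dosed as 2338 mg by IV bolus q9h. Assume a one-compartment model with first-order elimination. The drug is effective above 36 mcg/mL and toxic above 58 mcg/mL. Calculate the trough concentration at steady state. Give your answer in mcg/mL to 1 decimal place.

τ/t½ = 9/18 ≈ 0.5, so fraction remaining f = (1/2)^(9/18) ≈ 0.7071.
Each bolus raises the concentration by D/Vd = 2338/208 ≈ 11.240 mcg/mL.
Steady-state trough Cmin,ss = C₀·f/(1−f) ≈ 11.240 × 0.7071/0.2929 ≈ 27.135 mcg/mL.
Trough 27.1 mcg/mL vs MEC 36 mcg/mL: subtherapeutic.

27.1 mcg/mL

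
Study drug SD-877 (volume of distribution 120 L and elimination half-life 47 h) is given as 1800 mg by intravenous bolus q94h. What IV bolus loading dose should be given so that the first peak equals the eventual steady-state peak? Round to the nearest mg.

2400 mg

f = (1/2)^(94/47) ≈ 0.250000; accumulation ratio R = 1/(1−f) ≈ 1.33333.
Loading dose to hit Cmax,ss on first dose: D_load = D_maint·R ≈ 1800 × 1.33333 ≈ 2399.99 mg.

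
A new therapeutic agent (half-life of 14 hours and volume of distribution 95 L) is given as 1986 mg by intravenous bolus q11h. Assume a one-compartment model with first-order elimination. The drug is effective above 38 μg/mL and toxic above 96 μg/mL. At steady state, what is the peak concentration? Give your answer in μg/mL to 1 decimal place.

k = ln2/t½ = ln2/14 ≈ 0.049511 h⁻¹; fraction remaining f = e^(−kτ) = e^(−0.049511×11) ≈ 0.5801.
Accumulation ratio R = 1/(1 − f) ≈ 1/0.4199 ≈ 2.3815.
Each bolus raises the concentration by D/Vd = 1986/95 ≈ 20.905 μg/mL.
Steady-state peak Cmax,ss = C₀·R ≈ 20.905 × 2.3815 ≈ 49.785 μg/mL.
Peak 49.8 μg/mL vs MTC 96 μg/mL: below toxic threshold.

49.8 μg/mL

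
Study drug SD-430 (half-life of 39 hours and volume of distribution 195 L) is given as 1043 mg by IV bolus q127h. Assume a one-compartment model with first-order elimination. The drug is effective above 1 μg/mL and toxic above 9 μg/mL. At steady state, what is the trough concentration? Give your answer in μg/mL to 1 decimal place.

k = ln2/t½ = ln2/39 ≈ 0.017773 h⁻¹; fraction remaining f = e^(−kτ) = e^(−0.017773×127) ≈ 0.1046.
At steady state, accumulation factor R = 1/(1 − e^(−kτ)) ≈ 1.1168.
Single-dose peak C₀ = D/Vd = 1043/195 ≈ 5.349 μg/mL.
Steady-state peak Cmax,ss = C₀·R ≈ 5.349 × 1.1168 ≈ 5.974 μg/mL.
One interval later, Cmin,ss = Cmax,ss·e^(−kτ) ≈ 5.974 × 0.1046 ≈ 0.625 μg/mL.
Trough 0.6 μg/mL vs MEC 1 μg/mL: subtherapeutic.

0.6 μg/mL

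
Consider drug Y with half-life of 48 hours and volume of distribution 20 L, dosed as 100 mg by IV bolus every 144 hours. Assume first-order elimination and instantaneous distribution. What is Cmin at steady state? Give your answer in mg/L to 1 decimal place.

0.7 mg/L

τ = 144 h = 3 half-lives, so f = (1/2)^3 = 0.125.
Accumulation ratio R = 1/(1 − f) = 1/0.875 = 8/7.
Single-dose peak C₀ = D/Vd = 100/20 = 5 mg/L.
Steady-state peak Cmax,ss = C₀·R = 5 × 8/7 ≈ 5.714 mg/L.
Steady-state trough Cmin,ss = Cmax,ss·f ≈ 5.714 × 0.125 ≈ 0.714 mg/L.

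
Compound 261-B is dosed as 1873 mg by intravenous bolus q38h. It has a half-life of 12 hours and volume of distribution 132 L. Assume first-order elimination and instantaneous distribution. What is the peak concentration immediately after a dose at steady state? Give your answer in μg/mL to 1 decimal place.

τ/t½ = 38/12 ≈ 3.1667, so fraction remaining f = (1/2)^(38/12) ≈ 0.1114.
At steady state, accumulation factor R = 1/(1 − e^(−kτ)) ≈ 1.1254.
Single-dose peak C₀ = D/Vd = 1873/132 ≈ 14.189 μg/mL.
Cmax,ss = C₀/(1 − f) ≈ 14.189/0.8886 ≈ 15.968 μg/mL.

16.0 μg/mL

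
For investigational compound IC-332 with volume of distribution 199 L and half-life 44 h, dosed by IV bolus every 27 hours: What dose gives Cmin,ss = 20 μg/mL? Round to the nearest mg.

2110 mg

τ/t½ = 27/44 ≈ 0.61364, so f = (1/2)^(27/44) ≈ 0.653547.
Cmin,ss = (D/Vd)·f/(1−f), so D = Cmin,ss·Vd·(1−f)/f.
D = 20 × 199 × (1−f)/f ≈ 20 × 199 × 0.53011 ≈ 2109.84 mg.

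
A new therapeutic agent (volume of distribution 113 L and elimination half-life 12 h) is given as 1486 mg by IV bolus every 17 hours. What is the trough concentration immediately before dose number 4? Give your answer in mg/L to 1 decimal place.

f = (1/2)^(τ/t½) = (1/2)^(17/12) ≈ 0.3746.
C₀ = D/Vd = 1486/113 ≈ 13.150 mg/L.
Before the 4th dose, 3 doses have been given. Superposition: Cmin = C₀·(f + f² + … + f^3).
≈ 13.150 × (0.3746 + 0.1403 + 0.0526) ≈ 13.150 × 0.5675 ≈ 7.463 mg/L.

7.5 mg/L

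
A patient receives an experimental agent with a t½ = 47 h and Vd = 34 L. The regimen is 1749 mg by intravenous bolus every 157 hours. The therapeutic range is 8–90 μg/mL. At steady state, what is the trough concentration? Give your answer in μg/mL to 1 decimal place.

k = ln2/t½ = ln2/47 ≈ 0.014748 h⁻¹; fraction remaining f = e^(−kτ) = e^(−0.014748×157) ≈ 0.0987.
At steady state, accumulation factor R = 1/(1 − e^(−kτ)) ≈ 1.1095.
Single-dose peak C₀ = D/Vd = 1749/34 ≈ 51.441 μg/mL.
Steady-state peak Cmax,ss = C₀·R ≈ 51.441 × 1.1095 ≈ 57.074 μg/mL.
One interval later, Cmin,ss = Cmax,ss·e^(−kτ) ≈ 57.074 × 0.0987 ≈ 5.633 μg/mL.
Trough 5.6 μg/mL vs MEC 8 μg/mL: subtherapeutic.

5.6 μg/mL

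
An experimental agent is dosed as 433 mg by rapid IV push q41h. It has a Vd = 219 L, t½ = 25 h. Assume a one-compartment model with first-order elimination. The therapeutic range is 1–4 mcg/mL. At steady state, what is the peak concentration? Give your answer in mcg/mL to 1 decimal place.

2.9 mcg/mL

τ/t½ = 41/25 ≈ 1.64, so fraction remaining f = (1/2)^(41/25) ≈ 0.3209.
Accumulation ratio R = 1/(1 − f) ≈ 1/0.6791 ≈ 1.4725.
Each bolus raises the concentration by D/Vd = 433/219 ≈ 1.977 mcg/mL.
Steady-state peak Cmax,ss = C₀·R ≈ 1.977 × 1.4725 ≈ 2.911 mcg/mL.
Peak 2.9 mcg/mL vs MTC 4 mcg/mL: below toxic threshold.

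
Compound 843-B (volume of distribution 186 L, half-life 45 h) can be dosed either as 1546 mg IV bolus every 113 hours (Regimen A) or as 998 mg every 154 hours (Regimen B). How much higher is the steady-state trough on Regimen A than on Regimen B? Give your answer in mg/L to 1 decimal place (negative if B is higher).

Regimen A: f = (1/2)^(113/45) ≈ 0.1754; Cmin,ss = (1546/186)·f/(1−f) ≈ 1.768 mg/L.
Regimen B: f = (1/2)^(154/45) ≈ 0.0933; Cmin,ss = (998/186)·f/(1−f) ≈ 0.552 mg/L.
Difference ≈ 1.768 − 0.552 ≈ 1.216 mg/L.

1.2 mg/L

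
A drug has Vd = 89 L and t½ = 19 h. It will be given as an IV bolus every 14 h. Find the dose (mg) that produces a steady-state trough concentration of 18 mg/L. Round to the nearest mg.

τ/t½ = 14/19 ≈ 0.73684, so f = (1/2)^(14/19) ≈ 0.600051.
Cmin,ss = (D/Vd)·f/(1−f), so D = Cmin,ss·Vd·(1−f)/f.
D = 18 × 89 × (1−f)/f ≈ 18 × 89 × 0.66653 ≈ 1067.78 mg.

1068 mg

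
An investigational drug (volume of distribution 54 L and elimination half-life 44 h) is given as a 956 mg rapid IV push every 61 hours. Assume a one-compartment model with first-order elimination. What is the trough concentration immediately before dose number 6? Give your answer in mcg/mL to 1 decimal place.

10.9 mcg/mL

f = (1/2)^(τ/t½) = (1/2)^(61/44) ≈ 0.3825.
C₀ = D/Vd = 956/54 ≈ 17.704 mcg/mL.
Before the 6th dose, 5 doses have been given. Superposition: Cmin = C₀·(f + f² + … + f^5).
≈ 17.704 × (0.3825 + 0.1463 + 0.0560 + 0.0214 + 0.0082) ≈ 17.704 × 0.6144 ≈ 10.877 mcg/mL.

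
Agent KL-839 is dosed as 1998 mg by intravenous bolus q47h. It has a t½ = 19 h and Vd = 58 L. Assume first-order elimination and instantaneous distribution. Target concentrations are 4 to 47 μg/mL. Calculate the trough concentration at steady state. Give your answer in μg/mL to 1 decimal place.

k = ln2/t½ = ln2/19 ≈ 0.036481 h⁻¹; fraction remaining f = e^(−kτ) = e^(−0.036481×47) ≈ 0.1800.
Accumulation ratio R = 1/(1 − f) ≈ 1/0.8200 ≈ 1.2195.
Single-dose peak C₀ = D/Vd = 1998/58 ≈ 34.448 μg/mL.
Steady-state peak Cmax,ss = C₀·R ≈ 34.448 × 1.2195 ≈ 42.009 μg/mL.
Steady-state trough Cmin,ss = Cmax,ss·f ≈ 42.009 × 0.1800 ≈ 7.562 μg/mL.
Trough 7.6 μg/mL vs MEC 4 μg/mL: adequate.

7.6 μg/mL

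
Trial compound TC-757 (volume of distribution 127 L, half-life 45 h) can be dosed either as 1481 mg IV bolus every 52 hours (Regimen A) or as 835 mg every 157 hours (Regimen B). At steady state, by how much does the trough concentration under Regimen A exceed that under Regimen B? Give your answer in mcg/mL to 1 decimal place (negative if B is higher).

Regimen A: f = (1/2)^(52/45) ≈ 0.4489; Cmin,ss = (1481/127)·f/(1−f) ≈ 9.499 mcg/mL.
Regimen B: f = (1/2)^(157/45) ≈ 0.0891; Cmin,ss = (835/127)·f/(1−f) ≈ 0.643 mcg/mL.
Difference ≈ 9.499 − 0.643 ≈ 8.856 mcg/mL.

8.9 mcg/mL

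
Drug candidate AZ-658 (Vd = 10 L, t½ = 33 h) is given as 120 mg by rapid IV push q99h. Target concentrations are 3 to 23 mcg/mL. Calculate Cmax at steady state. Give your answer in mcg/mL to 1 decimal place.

13.7 mcg/mL

τ = 99 h = 3 half-lives, so f = (1/2)^3 = 0.125.
At steady state, R = 1/(1 − 0.125) = 8/7.
Single-dose peak C₀ = D/Vd = 120/10 = 12 mcg/mL.
Steady-state peak Cmax,ss = C₀·R = 12 × 8/7 ≈ 13.714 mcg/mL.
Peak 13.7 mcg/mL vs MTC 23 mcg/mL: below toxic threshold.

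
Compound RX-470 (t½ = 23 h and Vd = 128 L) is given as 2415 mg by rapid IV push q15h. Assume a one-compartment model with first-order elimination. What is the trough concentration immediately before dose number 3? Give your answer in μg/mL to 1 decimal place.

19.6 μg/mL

f = (1/2)^(τ/t½) = (1/2)^(15/23) ≈ 0.6363.
C₀ = D/Vd = 2415/128 ≈ 18.867 μg/mL.
Before the 3rd dose, 2 doses have been given. Superposition: Cmin = C₀·(f + f²).
≈ 18.867 × (0.6363 + 0.4049) ≈ 18.867 × 1.0412 ≈ 19.644 μg/mL.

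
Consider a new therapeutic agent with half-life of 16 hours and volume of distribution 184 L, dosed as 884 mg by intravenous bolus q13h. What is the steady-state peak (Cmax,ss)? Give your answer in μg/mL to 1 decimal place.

11.2 μg/mL

Over one 13-h interval, 13/16 ≈ 0.8125 half-lives elapse, leaving f ≈ 0.5694 of each dose.
At steady state, accumulation factor R = 1/(1 − e^(−kτ)) ≈ 2.3223.
Single-dose peak C₀ = D/Vd = 884/184 ≈ 4.804 μg/mL.
Steady-state peak Cmax,ss = C₀·R ≈ 4.804 × 2.3223 ≈ 11.156 μg/mL.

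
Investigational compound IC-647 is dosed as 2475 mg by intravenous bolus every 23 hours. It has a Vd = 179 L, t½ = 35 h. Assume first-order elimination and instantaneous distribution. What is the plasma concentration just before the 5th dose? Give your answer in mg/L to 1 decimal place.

f = (1/2)^(τ/t½) = (1/2)^(23/35) ≈ 0.6341.
C₀ = D/Vd = 2475/179 ≈ 13.827 mg/L.
Before the 5th dose, 4 doses have been given. Superposition: Cmin = C₀·(f + f² + … + f^4).
≈ 13.827 × (0.6341 + 0.4021 + 0.2550 + 0.1617) ≈ 13.827 × 1.4529 ≈ 20.089 mg/L.

20.1 mg/L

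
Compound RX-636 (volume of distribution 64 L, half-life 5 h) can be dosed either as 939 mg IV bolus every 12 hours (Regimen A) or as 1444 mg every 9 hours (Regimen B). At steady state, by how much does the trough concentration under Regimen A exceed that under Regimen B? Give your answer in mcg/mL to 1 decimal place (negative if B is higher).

Regimen A: f = (1/2)^(12/5) ≈ 0.1895; Cmin,ss = (939/64)·f/(1−f) ≈ 3.430 mcg/mL.
Regimen B: f = (1/2)^(9/5) ≈ 0.2872; Cmin,ss = (1444/64)·f/(1−f) ≈ 9.091 mcg/mL.
Difference ≈ 3.430 − 9.091 ≈ -5.661 mcg/mL.

-5.7 mcg/mL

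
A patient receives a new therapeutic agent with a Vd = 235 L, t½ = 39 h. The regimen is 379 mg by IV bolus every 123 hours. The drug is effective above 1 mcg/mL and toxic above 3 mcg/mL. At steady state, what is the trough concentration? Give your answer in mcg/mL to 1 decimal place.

Over one 123-h interval, 123/39 ≈ 3.1538 half-lives elapse, leaving f ≈ 0.1124 of each dose.
Accumulation ratio R = 1/(1 − f) ≈ 1/0.8876 ≈ 1.1266.
Single-dose peak C₀ = D/Vd = 379/235 ≈ 1.613 mcg/mL.
Steady-state peak Cmax,ss = C₀·R ≈ 1.613 × 1.1266 ≈ 1.817 mcg/mL.
One interval later, Cmin,ss = Cmax,ss·e^(−kτ) ≈ 1.817 × 0.1124 ≈ 0.204 mcg/mL.
Trough 0.2 mcg/mL vs MEC 1 mcg/mL: subtherapeutic.

0.2 mcg/mL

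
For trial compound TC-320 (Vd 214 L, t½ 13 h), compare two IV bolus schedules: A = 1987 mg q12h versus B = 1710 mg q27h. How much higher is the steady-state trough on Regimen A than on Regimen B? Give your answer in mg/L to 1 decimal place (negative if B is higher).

7.9 mg/L

Regimen A: f = (1/2)^(12/13) ≈ 0.5274; Cmin,ss = (1987/214)·f/(1−f) ≈ 10.362 mg/L.
Regimen B: f = (1/2)^(27/13) ≈ 0.2370; Cmin,ss = (1710/214)·f/(1−f) ≈ 2.482 mg/L.
Difference ≈ 10.362 − 2.482 ≈ 7.880 mg/L.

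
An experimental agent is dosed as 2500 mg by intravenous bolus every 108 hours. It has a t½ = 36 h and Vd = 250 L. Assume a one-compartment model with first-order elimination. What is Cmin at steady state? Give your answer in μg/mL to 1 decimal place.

τ = 108 h = 3 half-lives, so f = (1/2)^3 = 0.125.
Accumulation ratio R = 1/(1 − f) = 1/0.875 = 8/7.
Single-dose peak C₀ = D/Vd = 2500/250 = 10 μg/mL.
Steady-state peak Cmax,ss = C₀·R = 10 × 8/7 ≈ 11.429 μg/mL.
Steady-state trough Cmin,ss = Cmax,ss·f ≈ 11.429 × 0.125 ≈ 1.429 μg/mL.

1.4 μg/mL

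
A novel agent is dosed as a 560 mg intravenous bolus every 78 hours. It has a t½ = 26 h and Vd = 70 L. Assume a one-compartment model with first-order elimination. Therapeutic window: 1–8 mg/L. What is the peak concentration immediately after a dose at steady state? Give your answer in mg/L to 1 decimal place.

The dosing interval is 3 half-lives, so f = 2^(−3) = 0.125.
Accumulation ratio R = 1/(1 − f) = 1/0.875 = 8/7.
Single-dose peak C₀ = D/Vd = 560/70 = 8 mg/L.
Steady-state peak Cmax,ss = C₀·R = 8 × 8/7 ≈ 9.143 mg/L.
Peak 9.1 mg/L vs MTC 8 mg/L: exceeds toxic threshold.

9.1 mg/L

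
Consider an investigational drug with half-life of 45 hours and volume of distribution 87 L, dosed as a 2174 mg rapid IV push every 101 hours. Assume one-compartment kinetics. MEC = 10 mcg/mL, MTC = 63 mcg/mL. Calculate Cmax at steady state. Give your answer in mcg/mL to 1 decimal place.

τ/t½ = 101/45 ≈ 2.2444, so fraction remaining f = (1/2)^(101/45) ≈ 0.2110.
Accumulation ratio R = 1/(1 − f) ≈ 1/0.7890 ≈ 1.2674.
Each bolus raises the concentration by D/Vd = 2174/87 ≈ 24.989 mcg/mL.
Steady-state peak Cmax,ss = C₀·R ≈ 24.989 × 1.2674 ≈ 31.671 mcg/mL.
Peak 31.7 mcg/mL vs MTC 63 mcg/mL: below toxic threshold.

31.7 mcg/mL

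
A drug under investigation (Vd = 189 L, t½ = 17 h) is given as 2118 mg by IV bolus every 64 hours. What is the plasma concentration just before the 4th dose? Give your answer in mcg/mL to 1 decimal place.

f = (1/2)^(τ/t½) = (1/2)^(64/17) ≈ 0.0736.
C₀ = D/Vd = 2118/189 ≈ 11.206 mcg/mL.
Before the 4th dose, 3 doses have been given. Superposition: Cmin = C₀·(f + f² + … + f^3).
≈ 11.206 × (0.0736 + 0.0054 + 0.0004) ≈ 11.206 × 0.0794 ≈ 0.890 mcg/mL.

0.9 mcg/mL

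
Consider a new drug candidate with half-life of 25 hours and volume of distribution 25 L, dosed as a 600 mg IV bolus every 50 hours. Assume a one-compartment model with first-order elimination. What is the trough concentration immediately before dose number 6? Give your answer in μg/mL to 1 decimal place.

8.0 μg/mL

f = (1/2)^(τ/t½) = (1/2)^(50/25) ≈ 0.2500.
C₀ = D/Vd = 600/25 ≈ 24.000 μg/mL.
Before the 6th dose, 5 doses have been given. Superposition: Cmin = C₀·(f + f² + … + f^5).
≈ 24.000 × (0.2500 + 0.0625 + 0.0156 + 0.0039 + 0.0010) ≈ 24.000 × 0.3330 ≈ 7.992 μg/mL.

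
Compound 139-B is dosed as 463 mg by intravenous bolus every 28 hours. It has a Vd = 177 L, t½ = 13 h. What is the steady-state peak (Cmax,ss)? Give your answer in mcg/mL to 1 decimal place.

Over one 28-h interval, 28/13 ≈ 2.1538 half-lives elapse, leaving f ≈ 0.2247 of each dose.
At steady state, accumulation factor R = 1/(1 − e^(−kτ)) ≈ 1.2898.
Single-dose peak C₀ = D/Vd = 463/177 ≈ 2.616 mcg/mL.
Steady-state peak Cmax,ss = C₀·R ≈ 2.616 × 1.2898 ≈ 3.374 mcg/mL.

3.4 mcg/mL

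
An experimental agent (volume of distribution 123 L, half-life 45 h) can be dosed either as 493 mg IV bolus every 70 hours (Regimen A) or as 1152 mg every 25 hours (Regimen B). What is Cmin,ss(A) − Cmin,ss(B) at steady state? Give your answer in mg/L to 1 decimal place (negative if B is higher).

Regimen A: f = (1/2)^(70/45) ≈ 0.3402; Cmin,ss = (493/123)·f/(1−f) ≈ 2.067 mg/L.
Regimen B: f = (1/2)^(25/45) ≈ 0.6804; Cmin,ss = (1152/123)·f/(1−f) ≈ 19.939 mg/L.
Difference ≈ 2.067 − 19.939 ≈ -17.872 mg/L.

-17.9 mg/L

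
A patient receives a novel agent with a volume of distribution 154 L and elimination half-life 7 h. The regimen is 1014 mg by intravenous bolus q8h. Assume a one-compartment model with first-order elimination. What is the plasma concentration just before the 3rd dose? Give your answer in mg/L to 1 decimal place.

f = (1/2)^(τ/t½) = (1/2)^(8/7) ≈ 0.4529.
C₀ = D/Vd = 1014/154 ≈ 6.584 mg/L.
Before the 3rd dose, 2 doses have been given. Superposition: Cmin = C₀·(f + f²).
≈ 6.584 × (0.4529 + 0.2051) ≈ 6.584 × 0.6580 ≈ 4.332 mg/L.

4.3 mg/L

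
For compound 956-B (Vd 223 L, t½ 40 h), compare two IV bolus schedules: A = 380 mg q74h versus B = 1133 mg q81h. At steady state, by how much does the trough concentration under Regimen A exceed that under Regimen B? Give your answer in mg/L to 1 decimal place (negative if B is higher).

Regimen A: f = (1/2)^(74/40) ≈ 0.2774; Cmin,ss = (380/223)·f/(1−f) ≈ 0.654 mg/L.
Regimen B: f = (1/2)^(81/40) ≈ 0.2457; Cmin,ss = (1133/223)·f/(1−f) ≈ 1.655 mg/L.
Difference ≈ 0.654 − 1.655 ≈ -1.001 mg/L.

-1.0 mg/L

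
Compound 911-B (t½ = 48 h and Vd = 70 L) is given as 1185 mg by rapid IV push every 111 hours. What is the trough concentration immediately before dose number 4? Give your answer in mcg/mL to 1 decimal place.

f = (1/2)^(τ/t½) = (1/2)^(111/48) ≈ 0.2013.
C₀ = D/Vd = 1185/70 ≈ 16.929 mcg/mL.
Before the 4th dose, 3 doses have been given. Superposition: Cmin = C₀·(f + f² + … + f^3).
≈ 16.929 × (0.2013 + 0.0405 + 0.0082) ≈ 16.929 × 0.2500 ≈ 4.232 mcg/mL.

4.2 mcg/mL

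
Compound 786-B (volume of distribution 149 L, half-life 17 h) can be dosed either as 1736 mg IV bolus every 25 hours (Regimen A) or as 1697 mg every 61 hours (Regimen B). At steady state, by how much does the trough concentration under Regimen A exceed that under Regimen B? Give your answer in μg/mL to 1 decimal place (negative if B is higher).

5.5 μg/mL

Regimen A: f = (1/2)^(25/17) ≈ 0.3608; Cmin,ss = (1736/149)·f/(1−f) ≈ 6.576 μg/mL.
Regimen B: f = (1/2)^(61/17) ≈ 0.0831; Cmin,ss = (1697/149)·f/(1−f) ≈ 1.032 μg/mL.
Difference ≈ 6.576 − 1.032 ≈ 5.544 μg/mL.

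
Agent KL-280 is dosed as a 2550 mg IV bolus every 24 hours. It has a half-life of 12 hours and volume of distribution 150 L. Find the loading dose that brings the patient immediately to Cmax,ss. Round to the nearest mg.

3400 mg

f = (1/2)^(24/12) ≈ 0.250000; accumulation ratio R = 1/(1−f) ≈ 1.33333.
Loading dose to hit Cmax,ss on first dose: D_load = D_maint·R ≈ 2550 × 1.33333 ≈ 3399.99 mg.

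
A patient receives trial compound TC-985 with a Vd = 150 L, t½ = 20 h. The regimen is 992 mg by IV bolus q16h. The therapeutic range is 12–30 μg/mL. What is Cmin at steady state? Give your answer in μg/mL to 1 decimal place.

Over one 16-h interval, 16/20 ≈ 0.8 half-lives elapse, leaving f ≈ 0.5743 of each dose.
At steady state, accumulation factor R = 1/(1 − e^(−kτ)) ≈ 2.3491.
Single-dose peak C₀ = D/Vd = 992/150 ≈ 6.613 μg/mL.
Steady-state peak Cmax,ss = C₀·R ≈ 6.613 × 2.3491 ≈ 15.535 μg/mL.
Steady-state trough Cmin,ss = Cmax,ss·f ≈ 15.535 × 0.5743 ≈ 8.922 μg/mL.
Trough 8.9 μg/mL vs MEC 12 μg/mL: subtherapeutic.

8.9 μg/mL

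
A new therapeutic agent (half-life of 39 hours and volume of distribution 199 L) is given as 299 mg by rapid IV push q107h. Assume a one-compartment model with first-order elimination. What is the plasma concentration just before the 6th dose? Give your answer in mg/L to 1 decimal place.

0.3 mg/L

f = (1/2)^(τ/t½) = (1/2)^(107/39) ≈ 0.1493.
C₀ = D/Vd = 299/199 ≈ 1.503 mg/L.
Before the 6th dose, 5 doses have been given. Superposition: Cmin = C₀·(f + f² + … + f^5).
≈ 1.503 × (0.1493 + 0.0223 + 0.0033 + 0.0005 + 0.0001) ≈ 1.503 × 0.1755 ≈ 0.264 mg/L.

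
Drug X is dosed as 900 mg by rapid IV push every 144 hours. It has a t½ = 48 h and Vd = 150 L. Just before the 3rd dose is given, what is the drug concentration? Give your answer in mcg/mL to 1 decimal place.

0.8 mcg/mL

f = (1/2)^(τ/t½) = (1/2)^(144/48) ≈ 0.1250.
C₀ = D/Vd = 900/150 ≈ 6.000 mcg/mL.
Before the 3rd dose, 2 doses have been given. Superposition: Cmin = C₀·(f + f²).
≈ 6.000 × (0.1250 + 0.0156) ≈ 6.000 × 0.1406 ≈ 0.844 mcg/mL.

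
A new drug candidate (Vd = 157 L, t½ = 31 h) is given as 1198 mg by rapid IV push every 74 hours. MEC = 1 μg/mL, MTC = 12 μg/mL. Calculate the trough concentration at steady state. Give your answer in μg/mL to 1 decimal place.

k = ln2/t½ = ln2/31 ≈ 0.022360 h⁻¹; fraction remaining f = e^(−kτ) = e^(−0.022360×74) ≈ 0.1912.
Each bolus raises the concentration by D/Vd = 1198/157 ≈ 7.631 μg/mL.
Steady-state trough Cmin,ss = C₀·f/(1−f) ≈ 7.631 × 0.1912/0.8088 ≈ 1.804 μg/mL.
Trough 1.8 μg/mL vs MEC 1 μg/mL: adequate.

1.8 μg/mL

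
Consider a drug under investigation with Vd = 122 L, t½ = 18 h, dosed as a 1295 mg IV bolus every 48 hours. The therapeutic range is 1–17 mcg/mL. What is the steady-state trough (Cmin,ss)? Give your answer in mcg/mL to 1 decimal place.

2.0 mcg/mL

k = ln2/t½ = ln2/18 ≈ 0.038508 h⁻¹; fraction remaining f = e^(−kτ) = e^(−0.038508×48) ≈ 0.1575.
At steady state, accumulation factor R = 1/(1 − e^(−kτ)) ≈ 1.1869.
Each bolus raises the concentration by D/Vd = 1295/122 ≈ 10.615 mcg/mL.
Steady-state peak Cmax,ss = C₀·R ≈ 10.615 × 1.1869 ≈ 12.599 mcg/mL.
One interval later, Cmin,ss = Cmax,ss·e^(−kτ) ≈ 12.599 × 0.1575 ≈ 1.984 mcg/mL.
Trough 2.0 mcg/mL vs MEC 1 mcg/mL: adequate.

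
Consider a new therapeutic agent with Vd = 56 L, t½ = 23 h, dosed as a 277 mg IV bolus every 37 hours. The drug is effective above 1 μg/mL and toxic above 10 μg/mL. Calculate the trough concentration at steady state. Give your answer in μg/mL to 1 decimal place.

2.4 μg/mL

k = ln2/t½ = ln2/23 ≈ 0.030137 h⁻¹; fraction remaining f = e^(−kτ) = e^(−0.030137×37) ≈ 0.3279.
Each bolus raises the concentration by D/Vd = 277/56 ≈ 4.946 μg/mL.
Steady-state trough Cmin,ss = C₀·f/(1−f) ≈ 4.946 × 0.3279/0.6721 ≈ 2.413 μg/mL.
Trough 2.4 μg/mL vs MEC 1 μg/mL: adequate.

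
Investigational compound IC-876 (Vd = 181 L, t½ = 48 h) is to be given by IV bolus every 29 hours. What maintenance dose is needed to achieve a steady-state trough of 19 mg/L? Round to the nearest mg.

τ/t½ = 29/48 ≈ 0.60417, so f = (1/2)^(29/48) ≈ 0.657851.
Cmin,ss = (D/Vd)·f/(1−f), so D = Cmin,ss·Vd·(1−f)/f.
D = 19 × 181 × (1−f)/f ≈ 19 × 181 × 0.52010 ≈ 1788.62 mg.

1789 mg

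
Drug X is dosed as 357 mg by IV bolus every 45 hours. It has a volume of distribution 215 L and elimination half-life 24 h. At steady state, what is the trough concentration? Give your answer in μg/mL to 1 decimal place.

0.6 μg/mL

τ/t½ = 45/24 ≈ 1.875, so fraction remaining f = (1/2)^(45/24) ≈ 0.2726.
At steady state, accumulation factor R = 1/(1 − e^(−kτ)) ≈ 1.3748.
Single-dose peak C₀ = D/Vd = 357/215 ≈ 1.660 μg/mL.
Steady-state peak Cmax,ss = C₀·R ≈ 1.660 × 1.3748 ≈ 2.282 μg/mL.
Steady-state trough Cmin,ss = Cmax,ss·f ≈ 2.282 × 0.2726 ≈ 0.622 μg/mL.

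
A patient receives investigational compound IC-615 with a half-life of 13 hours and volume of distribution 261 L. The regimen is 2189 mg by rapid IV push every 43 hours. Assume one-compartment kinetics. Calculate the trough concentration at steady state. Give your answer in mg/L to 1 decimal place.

Over one 43-h interval, 43/13 ≈ 3.3077 half-lives elapse, leaving f ≈ 0.1010 of each dose.
Single-dose peak C₀ = D/Vd = 2189/261 ≈ 8.387 mg/L.
Steady-state trough Cmin,ss = C₀·f/(1−f) ≈ 8.387 × 0.1010/0.8990 ≈ 0.942 mg/L.

0.9 mg/L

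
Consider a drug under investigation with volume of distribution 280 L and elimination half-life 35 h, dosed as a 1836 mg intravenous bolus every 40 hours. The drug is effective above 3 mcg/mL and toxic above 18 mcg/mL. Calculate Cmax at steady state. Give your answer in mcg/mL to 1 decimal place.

τ/t½ = 40/35 ≈ 1.1429, so fraction remaining f = (1/2)^(40/35) ≈ 0.4529.
Accumulation ratio R = 1/(1 − f) ≈ 1/0.5471 ≈ 1.8278.
Each bolus raises the concentration by D/Vd = 1836/280 ≈ 6.557 mcg/mL.
Cmax,ss = C₀/(1 − f) ≈ 6.557/0.5471 ≈ 11.985 mcg/mL.
Peak 12.0 mcg/mL vs MTC 18 mcg/mL: below toxic threshold.

12.0 mcg/mL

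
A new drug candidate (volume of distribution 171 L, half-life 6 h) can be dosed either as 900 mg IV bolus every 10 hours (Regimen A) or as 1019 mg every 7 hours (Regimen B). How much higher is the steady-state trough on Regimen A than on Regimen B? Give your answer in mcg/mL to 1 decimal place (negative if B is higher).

-2.4 mcg/mL

Regimen A: f = (1/2)^(10/6) ≈ 0.3150; Cmin,ss = (900/171)·f/(1−f) ≈ 2.420 mcg/mL.
Regimen B: f = (1/2)^(7/6) ≈ 0.4454; Cmin,ss = (1019/171)·f/(1−f) ≈ 4.786 mcg/mL.
Difference ≈ 2.420 − 4.786 ≈ -2.366 mcg/mL.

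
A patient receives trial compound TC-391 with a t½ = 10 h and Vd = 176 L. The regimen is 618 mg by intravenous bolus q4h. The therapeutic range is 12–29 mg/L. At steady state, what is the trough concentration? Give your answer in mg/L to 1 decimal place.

11.0 mg/L

k = ln2/t½ = ln2/10 ≈ 0.069315 h⁻¹; fraction remaining f = e^(−kτ) = e^(−0.069315×4) ≈ 0.7579.
Single-dose peak C₀ = D/Vd = 618/176 ≈ 3.511 mg/L.
Steady-state trough Cmin,ss = C₀·f/(1−f) ≈ 3.511 × 0.7579/0.2421 ≈ 10.991 mg/L.
Trough 11.0 mg/L vs MEC 12 mg/L: subtherapeutic.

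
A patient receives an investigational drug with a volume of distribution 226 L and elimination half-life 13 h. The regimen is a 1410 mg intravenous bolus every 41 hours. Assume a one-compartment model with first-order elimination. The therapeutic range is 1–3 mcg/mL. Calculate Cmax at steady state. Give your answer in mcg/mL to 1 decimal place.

7.0 mcg/mL

τ/t½ = 41/13 ≈ 3.1538, so fraction remaining f = (1/2)^(41/13) ≈ 0.1124.
At steady state, accumulation factor R = 1/(1 − e^(−kτ)) ≈ 1.1266.
Each bolus raises the concentration by D/Vd = 1410/226 ≈ 6.239 mcg/mL.
Cmax,ss = C₀/(1 − f) ≈ 6.239/0.8876 ≈ 7.029 mcg/mL.
Peak 7.0 mcg/mL vs MTC 3 mcg/mL: exceeds toxic threshold.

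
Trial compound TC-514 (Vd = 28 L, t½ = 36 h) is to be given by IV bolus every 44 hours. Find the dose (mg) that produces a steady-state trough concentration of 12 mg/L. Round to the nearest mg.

τ/t½ = 44/36 ≈ 1.2222, so f = (1/2)^(44/36) ≈ 0.428622.
Cmin,ss = (D/Vd)·f/(1−f), so D = Cmin,ss·Vd·(1−f)/f.
D = 12 × 28 × (1−f)/f ≈ 12 × 28 × 1.33306 ≈ 447.91 mg.

448 mg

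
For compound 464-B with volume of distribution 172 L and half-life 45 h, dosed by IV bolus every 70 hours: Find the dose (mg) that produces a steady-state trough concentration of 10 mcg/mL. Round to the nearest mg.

τ/t½ = 70/45 ≈ 1.5556, so f = (1/2)^(70/45) ≈ 0.340198.
Cmin,ss = (D/Vd)·f/(1−f), so D = Cmin,ss·Vd·(1−f)/f.
D = 10 × 172 × (1−f)/f ≈ 10 × 172 × 1.93946 ≈ 3335.87 mg.

3336 mg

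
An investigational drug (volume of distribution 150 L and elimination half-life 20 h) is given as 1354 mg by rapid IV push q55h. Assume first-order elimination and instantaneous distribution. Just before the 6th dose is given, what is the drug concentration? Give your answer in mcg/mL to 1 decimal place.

1.6 mcg/mL

f = (1/2)^(τ/t½) = (1/2)^(55/20) ≈ 0.1487.
C₀ = D/Vd = 1354/150 ≈ 9.027 mcg/mL.
Before the 6th dose, 5 doses have been given. Superposition: Cmin = C₀·(f + f² + … + f^5).
≈ 9.027 × (0.1487 + 0.0221 + 0.0033 + 0.0005 + 0.0001) ≈ 9.027 × 0.1747 ≈ 1.577 mcg/mL.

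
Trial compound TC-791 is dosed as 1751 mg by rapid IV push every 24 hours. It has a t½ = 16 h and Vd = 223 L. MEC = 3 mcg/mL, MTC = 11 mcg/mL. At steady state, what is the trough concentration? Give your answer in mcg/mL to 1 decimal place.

Over one 24-h interval, 24/16 ≈ 1.5 half-lives elapse, leaving f ≈ 0.3536 of each dose.
Each bolus raises the concentration by D/Vd = 1751/223 ≈ 7.852 mcg/mL.
Steady-state trough Cmin,ss = C₀·f/(1−f) ≈ 7.852 × 0.3536/0.6464 ≈ 4.295 mcg/mL.
Trough 4.3 mcg/mL vs MEC 3 mcg/mL: adequate.

4.3 mcg/mL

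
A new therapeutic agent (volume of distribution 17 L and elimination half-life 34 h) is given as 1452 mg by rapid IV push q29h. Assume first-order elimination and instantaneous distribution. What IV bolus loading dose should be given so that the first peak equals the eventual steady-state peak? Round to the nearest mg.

3253 mg

f = (1/2)^(29/34) ≈ 0.553655; accumulation ratio R = 1/(1−f) ≈ 2.24042.
Loading dose to hit Cmax,ss on first dose: D_load = D_maint·R ≈ 1452 × 2.24042 ≈ 3253.09 mg.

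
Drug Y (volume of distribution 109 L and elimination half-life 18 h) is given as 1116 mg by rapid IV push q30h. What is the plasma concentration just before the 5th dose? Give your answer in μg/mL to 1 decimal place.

f = (1/2)^(τ/t½) = (1/2)^(30/18) ≈ 0.3150.
C₀ = D/Vd = 1116/109 ≈ 10.239 μg/mL.
Before the 5th dose, 4 doses have been given. Superposition: Cmin = C₀·(f + f² + … + f^4).
≈ 10.239 × (0.3150 + 0.0992 + 0.0313 + 0.0098) ≈ 10.239 × 0.4553 ≈ 4.662 μg/mL.

4.7 μg/mL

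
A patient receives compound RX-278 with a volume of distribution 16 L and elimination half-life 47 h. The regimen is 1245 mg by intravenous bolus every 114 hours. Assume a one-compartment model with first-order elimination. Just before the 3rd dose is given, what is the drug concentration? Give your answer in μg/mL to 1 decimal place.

f = (1/2)^(τ/t½) = (1/2)^(114/47) ≈ 0.1861.
C₀ = D/Vd = 1245/16 ≈ 77.812 μg/mL.
Before the 3rd dose, 2 doses have been given. Superposition: Cmin = C₀·(f + f²).
≈ 77.812 × (0.1861 + 0.0346) ≈ 77.812 × 0.2207 ≈ 17.173 μg/mL.

17.2 μg/mL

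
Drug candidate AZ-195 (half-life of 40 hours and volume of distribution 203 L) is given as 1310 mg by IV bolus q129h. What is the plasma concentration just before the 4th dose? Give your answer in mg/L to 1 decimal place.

0.8 mg/L

f = (1/2)^(τ/t½) = (1/2)^(129/40) ≈ 0.1069.
C₀ = D/Vd = 1310/203 ≈ 6.453 mg/L.
Before the 4th dose, 3 doses have been given. Superposition: Cmin = C₀·(f + f² + … + f^3).
≈ 6.453 × (0.1069 + 0.0114 + 0.0012) ≈ 6.453 × 0.1195 ≈ 0.771 mg/L.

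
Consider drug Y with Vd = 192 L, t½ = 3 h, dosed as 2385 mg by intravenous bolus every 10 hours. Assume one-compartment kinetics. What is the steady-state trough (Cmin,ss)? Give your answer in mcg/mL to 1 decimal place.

1.4 mcg/mL

k = ln2/t½ = ln2/3 ≈ 0.231049 h⁻¹; fraction remaining f = e^(−kτ) = e^(−0.231049×10) ≈ 0.0992.
At steady state, accumulation factor R = 1/(1 − e^(−kτ)) ≈ 1.1101.
Each bolus raises the concentration by D/Vd = 2385/192 ≈ 12.422 mcg/mL.
Cmax,ss = C₀/(1 − f) ≈ 12.422/0.9008 ≈ 13.790 mcg/mL.
One interval later, Cmin,ss = Cmax,ss·e^(−kτ) ≈ 13.790 × 0.0992 ≈ 1.368 mcg/mL.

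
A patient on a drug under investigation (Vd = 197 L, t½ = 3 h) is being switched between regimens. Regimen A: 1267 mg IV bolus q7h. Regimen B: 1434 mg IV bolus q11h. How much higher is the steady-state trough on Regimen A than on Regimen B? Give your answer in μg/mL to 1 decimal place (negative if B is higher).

Regimen A: f = (1/2)^(7/3) ≈ 0.1984; Cmin,ss = (1267/197)·f/(1−f) ≈ 1.592 μg/mL.
Regimen B: f = (1/2)^(11/3) ≈ 0.0787; Cmin,ss = (1434/197)·f/(1−f) ≈ 0.622 μg/mL.
Difference ≈ 1.592 − 0.622 ≈ 0.970 μg/mL.

1.0 μg/mL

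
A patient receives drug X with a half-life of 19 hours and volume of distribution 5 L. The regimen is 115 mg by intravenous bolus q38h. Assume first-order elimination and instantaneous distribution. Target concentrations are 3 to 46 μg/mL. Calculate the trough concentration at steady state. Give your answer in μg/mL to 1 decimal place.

τ = 38 h = 2 half-lives, so f = (1/2)^2 = 0.25.
Accumulation ratio R = 1/(1 − f) = 1/0.75 = 4/3.
Single-dose peak C₀ = D/Vd = 115/5 = 23 μg/mL.
Steady-state peak Cmax,ss = C₀·R = 23 × 4/3 ≈ 30.667 μg/mL.
Steady-state trough Cmin,ss = Cmax,ss·f ≈ 30.667 × 0.25 ≈ 7.667 μg/mL.
Trough 7.7 μg/mL vs MEC 3 μg/mL: adequate.

7.7 μg/mL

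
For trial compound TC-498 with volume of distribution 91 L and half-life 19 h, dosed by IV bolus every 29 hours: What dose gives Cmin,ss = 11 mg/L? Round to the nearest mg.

τ/t½ = 29/19 ≈ 1.5263, so f = (1/2)^(29/19) ≈ 0.347163.
Cmin,ss = (D/Vd)·f/(1−f), so D = Cmin,ss·Vd·(1−f)/f.
D = 11 × 91 × (1−f)/f ≈ 11 × 91 × 1.88049 ≈ 1882.37 mg.

1882 mg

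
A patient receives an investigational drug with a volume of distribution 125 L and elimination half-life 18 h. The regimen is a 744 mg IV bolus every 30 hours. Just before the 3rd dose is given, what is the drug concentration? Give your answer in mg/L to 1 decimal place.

2.5 mg/L

f = (1/2)^(τ/t½) = (1/2)^(30/18) ≈ 0.3150.
C₀ = D/Vd = 744/125 ≈ 5.952 mg/L.
Before the 3rd dose, 2 doses have been given. Superposition: Cmin = C₀·(f + f²).
≈ 5.952 × (0.3150 + 0.0992) ≈ 5.952 × 0.4142 ≈ 2.465 mg/L.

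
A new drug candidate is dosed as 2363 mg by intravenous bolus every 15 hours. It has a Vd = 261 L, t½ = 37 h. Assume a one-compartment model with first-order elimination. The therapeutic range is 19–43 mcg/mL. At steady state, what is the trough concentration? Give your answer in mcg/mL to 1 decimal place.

27.9 mcg/mL

τ/t½ = 15/37 ≈ 0.40541, so fraction remaining f = (1/2)^(15/37) ≈ 0.7550.
Single-dose peak C₀ = D/Vd = 2363/261 ≈ 9.054 mcg/mL.
Steady-state trough Cmin,ss = C₀·f/(1−f) ≈ 9.054 × 0.7550/0.2450 ≈ 27.901 mcg/mL.
Trough 27.9 mcg/mL vs MEC 19 mcg/mL: adequate.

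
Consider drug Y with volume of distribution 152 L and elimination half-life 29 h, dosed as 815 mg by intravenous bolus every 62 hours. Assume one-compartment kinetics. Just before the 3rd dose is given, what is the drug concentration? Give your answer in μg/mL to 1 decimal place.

f = (1/2)^(τ/t½) = (1/2)^(62/29) ≈ 0.2272.
C₀ = D/Vd = 815/152 ≈ 5.362 μg/mL.
Before the 3rd dose, 2 doses have been given. Superposition: Cmin = C₀·(f + f²).
≈ 5.362 × (0.2272 + 0.0516) ≈ 5.362 × 0.2788 ≈ 1.495 μg/mL.

1.5 μg/mL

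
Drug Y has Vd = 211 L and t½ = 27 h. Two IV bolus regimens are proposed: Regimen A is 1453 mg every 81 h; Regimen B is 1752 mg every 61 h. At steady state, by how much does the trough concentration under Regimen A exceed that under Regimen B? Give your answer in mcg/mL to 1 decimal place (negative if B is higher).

Regimen A: f = (1/2)^(81/27) ≈ 0.1250; Cmin,ss = (1453/211)·f/(1−f) ≈ 0.984 mcg/mL.
Regimen B: f = (1/2)^(61/27) ≈ 0.2089; Cmin,ss = (1752/211)·f/(1−f) ≈ 2.193 mcg/mL.
Difference ≈ 0.984 − 2.193 ≈ -1.209 mcg/mL.

-1.2 mcg/mL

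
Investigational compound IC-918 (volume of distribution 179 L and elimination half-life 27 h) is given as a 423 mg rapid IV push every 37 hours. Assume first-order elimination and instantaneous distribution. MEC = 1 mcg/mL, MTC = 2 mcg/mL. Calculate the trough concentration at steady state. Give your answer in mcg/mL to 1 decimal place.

Over one 37-h interval, 37/27 ≈ 1.3704 half-lives elapse, leaving f ≈ 0.3868 of each dose.
At steady state, accumulation factor R = 1/(1 − e^(−kτ)) ≈ 1.6308.
Each bolus raises the concentration by D/Vd = 423/179 ≈ 2.363 mcg/mL.
Steady-state peak Cmax,ss = C₀·R ≈ 2.363 × 1.6308 ≈ 3.854 mcg/mL.
One interval later, Cmin,ss = Cmax,ss·e^(−kτ) ≈ 3.854 × 0.3868 ≈ 1.491 mcg/mL.
Trough 1.5 mcg/mL vs MEC 1 mcg/mL: adequate.

1.5 mcg/mL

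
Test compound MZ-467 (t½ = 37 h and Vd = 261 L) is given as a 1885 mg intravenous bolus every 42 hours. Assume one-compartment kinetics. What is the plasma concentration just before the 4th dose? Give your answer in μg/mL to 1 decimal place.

f = (1/2)^(τ/t½) = (1/2)^(42/37) ≈ 0.4553.
C₀ = D/Vd = 1885/261 ≈ 7.222 μg/mL.
Before the 4th dose, 3 doses have been given. Superposition: Cmin = C₀·(f + f² + … + f^3).
≈ 7.222 × (0.4553 + 0.2073 + 0.0944) ≈ 7.222 × 0.7570 ≈ 5.467 μg/mL.

5.5 μg/mL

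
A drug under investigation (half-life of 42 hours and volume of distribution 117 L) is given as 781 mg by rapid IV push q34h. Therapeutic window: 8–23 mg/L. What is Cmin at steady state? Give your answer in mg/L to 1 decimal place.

τ/t½ = 34/42 ≈ 0.80952, so fraction remaining f = (1/2)^(34/42) ≈ 0.5706.
Single-dose peak C₀ = D/Vd = 781/117 ≈ 6.675 mg/L.
Steady-state trough Cmin,ss = C₀·f/(1−f) ≈ 6.675 × 0.5706/0.4294 ≈ 8.870 mg/L.
Trough 8.9 mg/L vs MEC 8 mg/L: adequate.

8.9 mg/L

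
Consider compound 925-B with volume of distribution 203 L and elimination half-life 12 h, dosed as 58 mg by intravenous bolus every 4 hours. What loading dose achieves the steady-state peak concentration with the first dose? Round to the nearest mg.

281 mg

f = (1/2)^(4/12) ≈ 0.793701; accumulation ratio R = 1/(1−f) ≈ 4.84733.
Loading dose to hit Cmax,ss on first dose: D_load = D_maint·R ≈ 58 × 4.84733 ≈ 281.15 mg.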